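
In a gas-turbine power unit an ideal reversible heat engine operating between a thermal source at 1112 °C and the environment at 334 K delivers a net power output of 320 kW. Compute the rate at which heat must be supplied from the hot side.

T_H = 1112 °C → 1112 + 273.15 = 1385.15 K.
The Carnot efficiency is η = 1 − T_C/T_H = 1 − 334.00/1385.15 = 0.7589.
Q_H = W/η = 320/0.7589 = 422 kW.

Q̇_H ≈ 422 kW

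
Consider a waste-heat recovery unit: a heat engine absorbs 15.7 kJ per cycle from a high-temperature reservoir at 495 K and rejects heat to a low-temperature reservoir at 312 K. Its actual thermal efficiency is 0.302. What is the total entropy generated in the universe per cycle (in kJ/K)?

W = η·Q_H = 0.302 × 15.7 = 4.741 kJ, so Q_C = Q_H − W = 10.96 kJ.
Reservoir entropy changes: ΔS_H = −Q_H/T_H = −15.7/495.00 = -0.03172 kJ/K and ΔS_C = +Q_C/T_C = 10.96/312.00 = 0.03512 kJ/K.
ΔS_univ = −Q_H/T_H + Q_C/T_C = 0.00341 kJ/K (> 0, since η = 0.302 < η_Carnot = 0.370).

ΔS_univ ≈ 0.00341 kJ/K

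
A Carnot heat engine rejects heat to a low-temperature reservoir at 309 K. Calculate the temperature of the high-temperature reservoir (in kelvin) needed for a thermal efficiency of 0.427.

From η = 1 − T_C/T_H, solving for T_H gives T_H = T_C/(1 − η) = 309.00/(1 − 0.427) = 539 K.

T_H ≈ 539 K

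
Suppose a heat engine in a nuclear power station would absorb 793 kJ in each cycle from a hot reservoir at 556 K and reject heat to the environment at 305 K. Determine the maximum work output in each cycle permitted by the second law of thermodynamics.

W_max ≈ 358 kJ

No engine can exceed the Carnot limit: η_max = 1 − T_C/T_H = 1 − 305.00/556.00 = 0.4514.
W_max = η_max · Q_H = 0.4514 × 793 = 358 kJ.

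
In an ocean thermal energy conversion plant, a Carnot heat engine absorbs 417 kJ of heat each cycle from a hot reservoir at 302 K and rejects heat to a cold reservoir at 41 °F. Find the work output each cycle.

W ≈ 32.93 kJ

T_C = 41 °F → (41 − 32) × 5/9 = 5.00 °C = 278.15 K.
Carnot efficiency: η = 1 − T_C/T_H = 1 − 278.15/302.00 = 0.0790.
W = η·Q_H = 0.0790 × 417 = 32.93 kJ.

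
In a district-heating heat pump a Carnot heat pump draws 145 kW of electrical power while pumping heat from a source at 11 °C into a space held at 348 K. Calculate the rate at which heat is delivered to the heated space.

T_C = 11 °C → 11 + 273.15 = 284.15 K.
The Carnot heat-pump COP is COP_HP = T_H/(T_H − T_C) = 348.00/63.85 = 5.4503.
Q_H = COP_HP · W = 5.4503 × 145 = 790 kW.

Q̇_H ≈ 790 kW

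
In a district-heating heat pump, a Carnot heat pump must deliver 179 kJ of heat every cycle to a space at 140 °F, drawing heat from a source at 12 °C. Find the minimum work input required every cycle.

W_in ≈ 25.79 kJ

T_H = 140 °F → (140 − 32) × 5/9 = 60.00 °C = 333.15 K.
T_C = 12 °C → 12 + 273.15 = 285.15 K.
COP_HP = T_H/(T_H − T_C) = 333.15/48.00 = 6.9406.
W = Q_H/COP_HP = 179/6.9406 = 25.79 kJ.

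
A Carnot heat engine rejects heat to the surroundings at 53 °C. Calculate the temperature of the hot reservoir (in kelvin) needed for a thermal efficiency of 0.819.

T_C = 53 °C → 53 + 273.15 = 326.15 K.
From η = 1 − T_C/T_H, solving for T_H gives T_H = T_C/(1 − η) = 326.15/(1 − 0.819) = 1802 K.

T_H ≈ 1802 K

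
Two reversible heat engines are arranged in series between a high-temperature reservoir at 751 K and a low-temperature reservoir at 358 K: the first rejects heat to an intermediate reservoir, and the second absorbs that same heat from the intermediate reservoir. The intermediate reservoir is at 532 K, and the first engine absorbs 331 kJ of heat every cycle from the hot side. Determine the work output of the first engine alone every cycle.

First-stage efficiency η₁ = 1 − T_m/T_H = 1 − 532.00/751.00 = 0.2916.
W₁ = η₁·Q_H = 0.2916 × 331 = 96.52 kJ.

W₁ ≈ 96.52 kJ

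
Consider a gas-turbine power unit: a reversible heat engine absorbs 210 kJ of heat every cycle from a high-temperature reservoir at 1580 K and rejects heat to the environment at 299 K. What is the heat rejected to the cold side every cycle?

η_rev = 1 − T_C/T_H = 1 − 299.00/1580.00 = 0.8108.
For a reversible cycle Q_C/Q_H = T_C/T_H, so Q_C = 210 × 299.00/1580.00 = 39.7 kJ.

Q_C ≈ 39.7 kJ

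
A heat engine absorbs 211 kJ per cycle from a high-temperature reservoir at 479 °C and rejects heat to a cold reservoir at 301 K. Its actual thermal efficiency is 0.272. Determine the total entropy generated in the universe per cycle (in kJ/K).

T_H = 479 °C → 479 + 273.15 = 752.15 K.
W = η·Q_H = 0.272 × 211 = 57.39 kJ, so Q_C = Q_H − W = 153.6 kJ.
The hot reservoir loses entropy Q_H/T_H = 211/752.15 = 0.2805 kJ/K; the cold reservoir gains Q_C/T_C = 153.6/301.00 = 0.5103 kJ/K.
ΔS_univ = −Q_H/T_H + Q_C/T_C = 0.2298 kJ/K (> 0, since η = 0.272 < η_Carnot = 0.600).

ΔS_univ ≈ 0.2298 kJ/K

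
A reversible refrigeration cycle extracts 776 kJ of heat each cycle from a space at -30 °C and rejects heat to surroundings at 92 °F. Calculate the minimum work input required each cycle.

W_in ≈ 202 kJ

T_H = 92 °F → (92 − 32) × 5/9 = 33.33 °C = 306.48 K.
T_C = -30 °C → -30 + 273.15 = 243.15 K.
The reversible coefficient of performance is COP_R = T_C/(T_H − T_C) = 243.15/63.33 = 3.8392.
W = Q_C/COP_R = 776/3.8392 = 202 kJ.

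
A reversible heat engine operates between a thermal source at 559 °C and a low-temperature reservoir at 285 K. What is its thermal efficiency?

T_H = 559 °C → 559 + 273.15 = 832.15 K.
For a reversible engine, η = 1 − T_C/T_H = 1 − 285.00/832.15 = 0.658.

η ≈ 0.658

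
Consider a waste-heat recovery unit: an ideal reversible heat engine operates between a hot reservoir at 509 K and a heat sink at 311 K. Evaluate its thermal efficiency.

η ≈ 0.389

For a reversible engine, η = 1 − T_C/T_H = 1 − 311.00/509.00 = 0.389.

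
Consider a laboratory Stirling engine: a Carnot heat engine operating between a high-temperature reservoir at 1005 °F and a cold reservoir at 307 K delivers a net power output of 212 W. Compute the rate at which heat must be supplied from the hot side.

Q̇_H ≈ 340 W

T_H = 1005 °F → (1005 − 32) × 5/9 = 540.56 °C = 813.71 K.
Since the cycle is reversible, η = 1 − T_C/T_H = 1 − 307.00/813.71 = 0.6227.
Q_H = W/η = 212/0.6227 = 340 W.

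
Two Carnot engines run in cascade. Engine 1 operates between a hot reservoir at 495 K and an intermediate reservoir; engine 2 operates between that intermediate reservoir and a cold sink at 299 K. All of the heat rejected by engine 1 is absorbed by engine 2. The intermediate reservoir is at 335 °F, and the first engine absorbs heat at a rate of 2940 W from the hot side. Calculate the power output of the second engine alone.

Ẇ₂ ≈ 846 W

T_m = 335 °F → (335 − 32) × 5/9 = 168.33 °C = 441.48 K.
Heat entering the second stage: Q_m = Q_H·(T_m/T_H) = 2940 × 441.48/495.00 = 2620 W.
Second-stage efficiency η₂ = 1 − T_C/T_m = 1 − 299.00/441.48 = 0.3227, so W₂ = η₂·Q_m = 846 W.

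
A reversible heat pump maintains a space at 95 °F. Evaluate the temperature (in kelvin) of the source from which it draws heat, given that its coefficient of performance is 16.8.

T_C ≈ 289.8 K

T_H = 95 °F → (95 − 32) × 5/9 = 35.00 °C = 308.15 K.
COP_HP = T_H/(T_H − T_C) ⇒ T_C = T_H·(COP_HP − 1)/COP_HP = 308.15 × (16.8 − 1)/16.8 = 289.8 K.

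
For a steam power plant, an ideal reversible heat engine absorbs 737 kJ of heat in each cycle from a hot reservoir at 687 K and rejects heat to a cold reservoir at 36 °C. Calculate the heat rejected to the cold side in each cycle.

T_C = 36 °C → 36 + 273.15 = 309.15 K.
Carnot efficiency: η = 1 − T_C/T_H = 1 − 309.15/687.00 = 0.5500.
For a reversible cycle Q_C/Q_H = T_C/T_H, so Q_C = 737 × 309.15/687.00 = 332 kJ.

Q_C ≈ 332 kJ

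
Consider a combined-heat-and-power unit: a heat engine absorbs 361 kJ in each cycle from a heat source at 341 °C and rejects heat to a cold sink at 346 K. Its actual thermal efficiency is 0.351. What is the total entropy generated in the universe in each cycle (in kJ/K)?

ΔS_univ ≈ 0.0893 kJ/K

T_H = 341 °C → 341 + 273.15 = 614.15 K.
W = η·Q_H = 0.351 × 361 = 126.7 kJ, so Q_C = Q_H − W = 234.3 kJ.
Entropy balance on the reservoirs: −Q_H/T_H = -0.5878 kJ/K, +Q_C/T_C = 0.6771 kJ/K.
ΔS_univ = −Q_H/T_H + Q_C/T_C = 0.0893 kJ/K (> 0, since η = 0.351 < η_Carnot = 0.437).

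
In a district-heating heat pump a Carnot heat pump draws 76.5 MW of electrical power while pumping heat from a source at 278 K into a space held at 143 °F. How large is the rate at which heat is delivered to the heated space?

Q̇_H ≈ 450.8 MW

T_H = 143 °F → (143 − 32) × 5/9 = 61.67 °C = 334.82 K.
For a reversible heat pump, COP_HP = T_H/(T_H − T_C) = 334.82/56.82 = 5.8929.
Q_H = COP_HP · W = 5.8929 × 76.5 = 450.8 MW.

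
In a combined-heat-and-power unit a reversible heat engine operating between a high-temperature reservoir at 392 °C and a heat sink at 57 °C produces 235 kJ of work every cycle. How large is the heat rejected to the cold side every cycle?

T_H = 392 °C → 392 + 273.15 = 665.15 K.
T_C = 57 °C → 57 + 273.15 = 330.15 K.
Carnot efficiency: η = 1 − T_C/T_H = 1 − 330.15/665.15 = 0.5036.
Since Q_C/Q_H = T_C/T_H and Q_H = W/η, Q_C = W·T_C/(T_H − T_C) = 235 × 330.15/335.00 = 232 kJ.

Q_C ≈ 232 kJ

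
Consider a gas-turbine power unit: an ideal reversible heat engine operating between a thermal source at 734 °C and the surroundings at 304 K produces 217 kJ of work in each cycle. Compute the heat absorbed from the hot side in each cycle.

Q_H ≈ 310.8 kJ

T_H = 734 °C → 734 + 273.15 = 1007.15 K.
η_rev = 1 − T_C/T_H = 1 − 304.00/1007.15 = 0.6982.
Q_H = W/η = 217/0.6982 = 310.8 kJ.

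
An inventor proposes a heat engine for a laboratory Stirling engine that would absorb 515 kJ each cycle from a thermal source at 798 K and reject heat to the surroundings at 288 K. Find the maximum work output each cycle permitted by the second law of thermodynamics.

W_max ≈ 329 kJ

No engine can exceed the Carnot limit: η_max = 1 − T_C/T_H = 1 − 288.00/798.00 = 0.6391.
W_max = η_max · Q_H = 0.6391 × 515 = 329 kJ.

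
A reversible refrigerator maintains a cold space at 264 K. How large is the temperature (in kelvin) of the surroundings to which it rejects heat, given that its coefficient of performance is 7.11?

T_H ≈ 301 K

COP_R = T_C/(T_H − T_C) ⇒ T_H = T_C·(1 + 1/COP_R) = 264.00 × (1 + 1/7.11) = 301 K.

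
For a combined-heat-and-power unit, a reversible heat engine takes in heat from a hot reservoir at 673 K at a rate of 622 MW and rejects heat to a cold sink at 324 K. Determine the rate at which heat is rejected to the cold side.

Q̇_C ≈ 299 MW

η_rev = 1 − T_C/T_H = 1 − 324.00/673.00 = 0.5186.
For a reversible cycle Q_C/Q_H = T_C/T_H, so Q_C = 622 × 324.00/673.00 = 299 MW.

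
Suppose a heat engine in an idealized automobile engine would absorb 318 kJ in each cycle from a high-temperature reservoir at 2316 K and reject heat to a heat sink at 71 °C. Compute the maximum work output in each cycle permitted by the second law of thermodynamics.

T_C = 71 °C → 71 + 273.15 = 344.15 K.
The second-law ceiling is the Carnot efficiency, η_max = 1 − T_C/T_H = 1 − 344.15/2316.00 = 0.8514.
W_max = η_max · Q_H = 0.8514 × 318 = 271 kJ.

W_max ≈ 271 kJ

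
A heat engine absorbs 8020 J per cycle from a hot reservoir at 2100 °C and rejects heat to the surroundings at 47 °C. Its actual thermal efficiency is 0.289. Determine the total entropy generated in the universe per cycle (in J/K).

ΔS_univ ≈ 14.4 J/K

T_H = 2100 °C → 2100 + 273.15 = 2373.15 K.
T_C = 47 °C → 47 + 273.15 = 320.15 K.
W = η·Q_H = 0.289 × 8020 = 2318 J, so Q_C = Q_H − W = 5702 J.
The hot reservoir loses entropy Q_H/T_H = 8020/2373.15 = 3.379 J/K; the cold reservoir gains Q_C/T_C = 5702/320.15 = 17.81 J/K.
ΔS_univ = −Q_H/T_H + Q_C/T_C = 14.4 J/K (> 0, since η = 0.289 < η_Carnot = 0.865).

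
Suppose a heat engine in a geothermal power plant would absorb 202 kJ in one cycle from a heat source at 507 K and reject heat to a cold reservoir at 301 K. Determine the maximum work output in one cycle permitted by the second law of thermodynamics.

W_max ≈ 82.1 kJ

The second-law ceiling is the Carnot efficiency, η_max = 1 − T_C/T_H = 1 − 301.00/507.00 = 0.4063.
W_max = η_max · Q_H = 0.4063 × 202 = 82.1 kJ.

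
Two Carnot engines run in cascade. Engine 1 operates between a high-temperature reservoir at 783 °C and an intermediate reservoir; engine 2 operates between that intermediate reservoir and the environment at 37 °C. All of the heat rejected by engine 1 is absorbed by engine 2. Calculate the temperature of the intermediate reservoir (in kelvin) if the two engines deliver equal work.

T_H = 783 °C → 783 + 273.15 = 1056.15 K.
T_C = 37 °C → 37 + 273.15 = 310.15 K.
For reversible stages Q_m = Q_H·(T_m/T_H). Setting W₁ = Q_H(1 − T_m/T_H) equal to W₂ = Q_m(1 − T_C/T_m) = Q_H·(T_m − T_C)/T_H gives T_H − T_m = T_m − T_C, so T_m = (T_H + T_C)/2 = (1056.15 + 310.15)/2 = 683.2 K.

T_m ≈ 683.2 K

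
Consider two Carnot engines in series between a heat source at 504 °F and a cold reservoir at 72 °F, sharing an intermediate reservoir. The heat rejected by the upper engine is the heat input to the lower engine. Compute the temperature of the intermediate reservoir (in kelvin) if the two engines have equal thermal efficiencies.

T_m ≈ 397.7 K

T_H = 504 °F → (504 − 32) × 5/9 = 262.22 °C = 535.37 K.
T_C = 72 °F → (72 − 32) × 5/9 = 22.22 °C = 295.37 K.
Equal efficiencies require 1 − T_m/T_H = 1 − T_C/T_m, i.e. T_m/T_H = T_C/T_m, so T_m = √(T_H·T_C) = √(535.37 × 295.37) = 397.7 K.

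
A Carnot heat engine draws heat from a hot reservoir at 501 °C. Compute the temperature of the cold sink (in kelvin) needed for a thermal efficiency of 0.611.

T_C ≈ 301 K

T_H = 501 °C → 501 + 273.15 = 774.15 K.
From η = 1 − T_C/T_H, T_C = T_H·(1 − η) = 774.15 × (1 − 0.611) = 301 K.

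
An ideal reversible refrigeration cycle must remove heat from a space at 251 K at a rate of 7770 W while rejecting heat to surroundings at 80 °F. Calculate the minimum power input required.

T_H = 80 °F → (80 − 32) × 5/9 = 26.67 °C = 299.82 K.
For a reversible refrigerator, COP_R = T_C/(T_H − T_C) = 251.00/48.82 = 5.1417.
W = Q_C/COP_R = 7770/5.1417 = 1510 W.

Ẇ_in ≈ 1510 W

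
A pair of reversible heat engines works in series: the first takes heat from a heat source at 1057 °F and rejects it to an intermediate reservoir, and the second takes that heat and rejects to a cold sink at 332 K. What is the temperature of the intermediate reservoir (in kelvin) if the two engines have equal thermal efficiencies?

T_H = 1057 °F → (1057 − 32) × 5/9 = 569.44 °C = 842.59 K.
Equal efficiencies require 1 − T_m/T_H = 1 − T_C/T_m, i.e. T_m/T_H = T_C/T_m, so T_m = √(T_H·T_C) = √(842.59 × 332.00) = 528.9 K.

T_m ≈ 528.9 K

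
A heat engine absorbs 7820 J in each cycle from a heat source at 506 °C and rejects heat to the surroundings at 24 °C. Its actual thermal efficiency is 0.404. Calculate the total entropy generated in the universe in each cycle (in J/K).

T_H = 506 °C → 506 + 273.15 = 779.15 K.
T_C = 24 °C → 24 + 273.15 = 297.15 K.
W = η·Q_H = 0.404 × 7820 = 3159 J, so Q_C = Q_H − W = 4661 J.
The hot reservoir loses entropy Q_H/T_H = 7820/779.15 = 10.04 J/K; the cold reservoir gains Q_C/T_C = 4661/297.15 = 15.68 J/K.
ΔS_univ = −Q_H/T_H + Q_C/T_C = 5.648 J/K (> 0, since η = 0.404 < η_Carnot = 0.619).

ΔS_univ ≈ 5.648 J/K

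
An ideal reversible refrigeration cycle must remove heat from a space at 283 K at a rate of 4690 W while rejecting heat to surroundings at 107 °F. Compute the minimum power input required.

Ẇ_in ≈ 527 W

T_H = 107 °F → (107 − 32) × 5/9 = 41.67 °C = 314.82 K.
Carnot COP: COP_R = T_C/(T_H − T_C) = 283.00/31.82 = 8.8947.
W = Q_C/COP_R = 4690/8.8947 = 527 W.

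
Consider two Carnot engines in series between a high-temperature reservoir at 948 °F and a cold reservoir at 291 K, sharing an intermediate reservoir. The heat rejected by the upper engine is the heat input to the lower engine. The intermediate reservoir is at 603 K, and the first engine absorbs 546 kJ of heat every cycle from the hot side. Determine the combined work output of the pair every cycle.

T_H = 948 °F → (948 − 32) × 5/9 = 508.89 °C = 782.04 K.
Two reversible stages in series are equivalent to a single Carnot engine between T_H and T_C, so η_total = 1 − T_C/T_H = 1 − 291.00/782.04 = 0.6279.
W_total = η_total · Q_H = 0.6279 × 546 = 343 kJ.

W_total ≈ 343 kJ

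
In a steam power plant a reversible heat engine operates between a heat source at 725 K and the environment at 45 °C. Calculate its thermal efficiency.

T_C = 45 °C → 45 + 273.15 = 318.15 K.
Carnot efficiency: η = 1 − T_C/T_H = 1 − 318.15/725.00 = 0.561.

η ≈ 0.561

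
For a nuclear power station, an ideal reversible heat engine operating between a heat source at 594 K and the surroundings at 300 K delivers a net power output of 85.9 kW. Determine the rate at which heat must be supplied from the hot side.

η_rev = 1 − T_C/T_H = 1 − 300.00/594.00 = 0.4949.
Q_H = W/η = 85.9/0.4949 = 174 kW.

Q̇_H ≈ 174 kW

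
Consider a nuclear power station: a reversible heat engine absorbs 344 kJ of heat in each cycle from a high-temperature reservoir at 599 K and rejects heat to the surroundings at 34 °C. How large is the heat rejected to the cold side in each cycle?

T_C = 34 °C → 34 + 273.15 = 307.15 K.
Since the cycle is reversible, η = 1 − T_C/T_H = 1 − 307.15/599.00 = 0.4872.
For a reversible cycle Q_C/Q_H = T_C/T_H, so Q_C = 344 × 307.15/599.00 = 176.4 kJ.

Q_C ≈ 176.4 kJ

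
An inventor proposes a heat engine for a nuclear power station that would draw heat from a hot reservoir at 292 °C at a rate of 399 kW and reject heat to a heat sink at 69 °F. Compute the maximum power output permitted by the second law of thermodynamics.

Ẇ_max ≈ 191.6 kW

T_H = 292 °C → 292 + 273.15 = 565.15 K.
T_C = 69 °F → (69 − 32) × 5/9 = 20.56 °C = 293.71 K.
By the Carnot theorem, η_max = 1 − T_C/T_H = 1 − 293.71/565.15 = 0.4803.
W_max = η_max · Q_H = 0.4803 × 399 = 191.6 kW.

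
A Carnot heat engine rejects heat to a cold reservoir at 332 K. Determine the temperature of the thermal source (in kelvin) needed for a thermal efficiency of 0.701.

T_H ≈ 1110 K

From η = 1 − T_C/T_H, solving for T_H gives T_H = T_C/(1 − η) = 332.00/(1 − 0.701) = 1110 K.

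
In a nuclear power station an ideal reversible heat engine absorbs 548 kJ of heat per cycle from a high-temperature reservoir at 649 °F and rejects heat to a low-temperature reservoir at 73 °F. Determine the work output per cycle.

T_H = 649 °F → (649 − 32) × 5/9 = 342.78 °C = 615.93 K.
T_C = 73 °F → (73 − 32) × 5/9 = 22.78 °C = 295.93 K.
η_rev = 1 − T_C/T_H = 1 − 295.93/615.93 = 0.5195.
W = η·Q_H = 0.5195 × 548 = 285 kJ.

W ≈ 285 kJ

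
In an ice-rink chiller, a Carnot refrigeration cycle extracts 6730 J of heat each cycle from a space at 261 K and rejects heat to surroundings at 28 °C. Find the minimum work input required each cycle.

W_in ≈ 1040 J

T_H = 28 °C → 28 + 273.15 = 301.15 K.
COP_R = T_C/(T_H − T_C) = 261.00/40.15 = 6.5006.
W = Q_C/COP_R = 6730/6.5006 = 1040 J.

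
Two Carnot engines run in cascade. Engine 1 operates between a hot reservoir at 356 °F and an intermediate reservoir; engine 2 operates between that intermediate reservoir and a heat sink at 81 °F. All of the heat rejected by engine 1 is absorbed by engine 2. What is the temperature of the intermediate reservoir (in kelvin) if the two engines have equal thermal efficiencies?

T_m ≈ 368.9 K

T_H = 356 °F → (356 − 32) × 5/9 = 180.00 °C = 453.15 K.
T_C = 81 °F → (81 − 32) × 5/9 = 27.22 °C = 300.37 K.
Equal efficiencies require 1 − T_m/T_H = 1 − T_C/T_m, i.e. T_m/T_H = T_C/T_m, so T_m = √(T_H·T_C) = √(453.15 × 300.37) = 368.9 K.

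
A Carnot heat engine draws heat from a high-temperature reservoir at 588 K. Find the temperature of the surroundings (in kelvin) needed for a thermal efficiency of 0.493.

From η = 1 − T_C/T_H, T_C = T_H·(1 − η) = 588.00 × (1 − 0.493) = 298 K.

T_C ≈ 298 K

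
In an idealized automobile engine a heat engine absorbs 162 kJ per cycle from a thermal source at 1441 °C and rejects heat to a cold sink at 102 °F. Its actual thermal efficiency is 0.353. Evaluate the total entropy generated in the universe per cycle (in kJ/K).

T_H = 1441 °C → 1441 + 273.15 = 1714.15 K.
T_C = 102 °F → (102 − 32) × 5/9 = 38.89 °C = 312.04 K.
W = η·Q_H = 0.353 × 162 = 57.19 kJ, so Q_C = Q_H − W = 104.8 kJ.
The hot reservoir loses entropy Q_H/T_H = 162/1714.15 = 0.09451 kJ/K; the cold reservoir gains Q_C/T_C = 104.8/312.04 = 0.3359 kJ/K.
ΔS_univ = −Q_H/T_H + Q_C/T_C = 0.2414 kJ/K (> 0, since η = 0.353 < η_Carnot = 0.818).

ΔS_univ ≈ 0.2414 kJ/K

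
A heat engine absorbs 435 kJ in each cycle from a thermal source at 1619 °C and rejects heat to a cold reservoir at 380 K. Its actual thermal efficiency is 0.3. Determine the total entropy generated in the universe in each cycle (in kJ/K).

ΔS_univ ≈ 0.571 kJ/K

T_H = 1619 °C → 1619 + 273.15 = 1892.15 K.
W = η·Q_H = 0.3 × 435 = 130.5 kJ, so Q_C = Q_H − W = 304.5 kJ.
The hot reservoir loses entropy Q_H/T_H = 435/1892.15 = 0.2299 kJ/K; the cold reservoir gains Q_C/T_C = 304.5/380.00 = 0.8013 kJ/K.
ΔS_univ = −Q_H/T_H + Q_C/T_C = 0.571 kJ/K (> 0, since η = 0.3 < η_Carnot = 0.799).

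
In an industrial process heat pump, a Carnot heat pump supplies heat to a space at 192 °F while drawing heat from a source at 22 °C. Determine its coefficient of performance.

COP_HP ≈ 5.413

T_H = 192 °F → (192 − 32) × 5/9 = 88.89 °C = 362.04 K.
T_C = 22 °C → 22 + 273.15 = 295.15 K.
The Carnot heat-pump COP is COP_HP = T_H/(T_H − T_C) = 362.04/(362.04 − 295.15) = 5.413.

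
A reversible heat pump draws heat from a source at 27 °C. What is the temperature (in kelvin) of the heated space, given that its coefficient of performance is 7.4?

T_C = 27 °C → 27 + 273.15 = 300.15 K.
COP_HP = T_H/(T_H − T_C) ⇒ T_H = T_C·COP_HP/(COP_HP − 1) = 300.15 × 7.4/(7.4 − 1) = 347.0 K.

T_H ≈ 347.0 K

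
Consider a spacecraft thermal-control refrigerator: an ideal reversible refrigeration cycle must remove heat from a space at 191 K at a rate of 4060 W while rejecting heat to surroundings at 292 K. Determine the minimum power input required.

COP_R = T_C/(T_H − T_C) = 191.00/101.00 = 1.8911.
W = Q_C/COP_R = 4060/1.8911 = 2150 W.

Ẇ_in ≈ 2150 W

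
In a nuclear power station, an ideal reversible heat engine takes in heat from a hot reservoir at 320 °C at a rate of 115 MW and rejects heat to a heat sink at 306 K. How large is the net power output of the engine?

Ẇ ≈ 55.67 MW

T_H = 320 °C → 320 + 273.15 = 593.15 K.
η_rev = 1 − T_C/T_H = 1 − 306.00/593.15 = 0.4841.
W = η·Q_H = 0.4841 × 115 = 55.67 MW.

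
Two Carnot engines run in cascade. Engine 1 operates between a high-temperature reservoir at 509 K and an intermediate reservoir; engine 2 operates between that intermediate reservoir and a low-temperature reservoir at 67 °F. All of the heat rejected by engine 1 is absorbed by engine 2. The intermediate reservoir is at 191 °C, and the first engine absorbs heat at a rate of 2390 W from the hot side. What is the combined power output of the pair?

Ẇ_total ≈ 1020 W

T_C = 67 °F → (67 − 32) × 5/9 = 19.44 °C = 292.59 K.
Two reversible stages in series are equivalent to a single Carnot engine between T_H and T_C, so η_total = 1 − T_C/T_H = 1 − 292.59/509.00 = 0.4252.
W_total = η_total · Q_H = 0.4252 × 2390 = 1020 W.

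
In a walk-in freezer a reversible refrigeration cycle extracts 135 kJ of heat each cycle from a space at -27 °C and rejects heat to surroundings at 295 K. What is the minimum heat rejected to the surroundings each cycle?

T_C = -27 °C → -27 + 273.15 = 246.15 K.
For a reversible cycle Q_H/Q_C = T_H/T_C, so Q_H = Q_C·T_H/T_C = 135 × 295.00/246.15 = 162 kJ.

Q_H ≈ 162 kJ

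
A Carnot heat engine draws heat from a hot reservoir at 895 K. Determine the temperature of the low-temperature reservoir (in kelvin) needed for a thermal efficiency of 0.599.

T_C ≈ 359 K

From η = 1 − T_C/T_H, T_C = T_H·(1 − η) = 895.00 × (1 − 0.599) = 359 K.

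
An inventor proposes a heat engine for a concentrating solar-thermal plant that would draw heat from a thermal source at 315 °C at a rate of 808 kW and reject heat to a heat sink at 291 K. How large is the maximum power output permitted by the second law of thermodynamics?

T_H = 315 °C → 315 + 273.15 = 588.15 K.
By the Carnot theorem, η_max = 1 − T_C/T_H = 1 − 291.00/588.15 = 0.5052.
W_max = η_max · Q_H = 0.5052 × 808 = 408.2 kW.

Ẇ_max ≈ 408.2 kW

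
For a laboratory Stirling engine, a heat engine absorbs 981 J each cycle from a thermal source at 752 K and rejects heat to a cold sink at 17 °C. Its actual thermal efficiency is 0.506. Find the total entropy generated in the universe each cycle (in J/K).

ΔS_univ ≈ 0.366 J/K

T_C = 17 °C → 17 + 273.15 = 290.15 K.
W = η·Q_H = 0.506 × 981 = 496.4 J, so Q_C = Q_H − W = 484.6 J.
Entropy balance on the reservoirs: −Q_H/T_H = -1.305 J/K, +Q_C/T_C = 1.670 J/K.
ΔS_univ = −Q_H/T_H + Q_C/T_C = 0.366 J/K (> 0, since η = 0.506 < η_Carnot = 0.614).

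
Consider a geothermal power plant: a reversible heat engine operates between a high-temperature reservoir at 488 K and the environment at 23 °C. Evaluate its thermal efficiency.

η ≈ 0.393

T_C = 23 °C → 23 + 273.15 = 296.15 K.
The Carnot efficiency is η = 1 − T_C/T_H = 1 − 296.15/488.00 = 0.393.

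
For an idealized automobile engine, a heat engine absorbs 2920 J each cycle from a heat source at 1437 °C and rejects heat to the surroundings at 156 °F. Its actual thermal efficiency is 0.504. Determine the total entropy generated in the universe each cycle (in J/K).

T_H = 1437 °C → 1437 + 273.15 = 1710.15 K.
T_C = 156 °F → (156 − 32) × 5/9 = 68.89 °C = 342.04 K.
W = η·Q_H = 0.504 × 2920 = 1472 J, so Q_C = Q_H − W = 1448 J.
Reservoir entropy changes: ΔS_H = −Q_H/T_H = −2920/1710.15 = -1.707 J/K and ΔS_C = +Q_C/T_C = 1448/342.04 = 4.234 J/K.
ΔS_univ = −Q_H/T_H + Q_C/T_C = 2.53 J/K (> 0, since η = 0.504 < η_Carnot = 0.800).

ΔS_univ ≈ 2.53 J/K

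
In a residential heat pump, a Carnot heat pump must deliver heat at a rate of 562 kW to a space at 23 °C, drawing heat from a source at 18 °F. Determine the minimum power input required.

T_H = 23 °C → 23 + 273.15 = 296.15 K.
T_C = 18 °F → (18 − 32) × 5/9 = -7.78 °C = 265.37 K.
For a reversible heat pump, COP_HP = T_H/(T_H − T_C) = 296.15/30.78 = 9.6222.
W = Q_H/COP_HP = 562/9.6222 = 58.4 kW.

Ẇ_in ≈ 58.4 kW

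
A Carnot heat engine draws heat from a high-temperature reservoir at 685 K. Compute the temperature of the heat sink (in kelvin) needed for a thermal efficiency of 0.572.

T_C ≈ 293 K

From η = 1 − T_C/T_H, T_C = T_H·(1 − η) = 685.00 × (1 − 0.572) = 293 K.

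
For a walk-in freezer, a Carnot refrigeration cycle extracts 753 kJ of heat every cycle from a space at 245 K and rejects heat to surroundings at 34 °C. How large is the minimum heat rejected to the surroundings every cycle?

Q_H ≈ 944.0 kJ

T_H = 34 °C → 34 + 273.15 = 307.15 K.
For a reversible cycle Q_H/Q_C = T_H/T_C, so Q_H = Q_C·T_H/T_C = 753 × 307.15/245.00 = 944.0 kJ.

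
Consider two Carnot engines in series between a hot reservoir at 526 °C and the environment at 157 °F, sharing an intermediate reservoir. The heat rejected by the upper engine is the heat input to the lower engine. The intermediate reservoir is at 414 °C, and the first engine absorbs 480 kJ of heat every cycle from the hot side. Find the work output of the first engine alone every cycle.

T_H = 526 °C → 526 + 273.15 = 799.15 K.
T_C = 157 °F → (157 − 32) × 5/9 = 69.44 °C = 342.59 K.
T_m = 414 °C → 414 + 273.15 = 687.15 K.
First-stage efficiency η₁ = 1 − T_m/T_H = 1 − 687.15/799.15 = 0.1401.
W₁ = η₁·Q_H = 0.1401 × 480 = 67.3 kJ.

W₁ ≈ 67.3 kJ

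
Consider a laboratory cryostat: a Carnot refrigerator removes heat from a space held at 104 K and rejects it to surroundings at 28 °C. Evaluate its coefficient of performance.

COP_R ≈ 0.5275

T_H = 28 °C → 28 + 273.15 = 301.15 K.
Carnot COP: COP_R = T_C/(T_H − T_C) = 104.00/(301.15 − 104.00) = 0.5275.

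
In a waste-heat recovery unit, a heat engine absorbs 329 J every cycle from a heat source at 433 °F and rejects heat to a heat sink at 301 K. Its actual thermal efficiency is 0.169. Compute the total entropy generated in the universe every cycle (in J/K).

T_H = 433 °F → (433 − 32) × 5/9 = 222.78 °C = 495.93 K.
W = η·Q_H = 0.169 × 329 = 55.60 J, so Q_C = Q_H − W = 273.4 J.
Entropy balance on the reservoirs: −Q_H/T_H = -0.6634 J/K, +Q_C/T_C = 0.9083 J/K.
ΔS_univ = −Q_H/T_H + Q_C/T_C = 0.2449 J/K (> 0, since η = 0.169 < η_Carnot = 0.393).

ΔS_univ ≈ 0.2449 J/K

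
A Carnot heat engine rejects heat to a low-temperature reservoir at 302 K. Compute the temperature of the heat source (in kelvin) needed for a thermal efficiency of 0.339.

From η = 1 − T_C/T_H, solving for T_H gives T_H = T_C/(1 − η) = 302.00/(1 − 0.339) = 457 K.

T_H ≈ 457 K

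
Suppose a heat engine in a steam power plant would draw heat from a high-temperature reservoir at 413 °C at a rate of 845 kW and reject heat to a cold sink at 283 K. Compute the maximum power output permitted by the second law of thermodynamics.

T_H = 413 °C → 413 + 273.15 = 686.15 K.
No engine can exceed the Carnot limit: η_max = 1 − T_C/T_H = 1 − 283.00/686.15 = 0.5876.
W_max = η_max · Q_H = 0.5876 × 845 = 496.5 kW.

Ẇ_max ≈ 496.5 kW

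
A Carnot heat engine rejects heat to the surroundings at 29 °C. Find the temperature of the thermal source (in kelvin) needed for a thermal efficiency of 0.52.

T_C = 29 °C → 29 + 273.15 = 302.15 K.
From η = 1 − T_C/T_H, solving for T_H gives T_H = T_C/(1 − η) = 302.15/(1 − 0.52) = 629 K.

T_H ≈ 629 K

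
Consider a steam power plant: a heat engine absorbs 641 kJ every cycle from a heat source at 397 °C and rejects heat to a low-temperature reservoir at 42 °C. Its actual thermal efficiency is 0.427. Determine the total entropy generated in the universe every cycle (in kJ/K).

ΔS_univ ≈ 0.2090 kJ/K

T_H = 397 °C → 397 + 273.15 = 670.15 K.
T_C = 42 °C → 42 + 273.15 = 315.15 K.
W = η·Q_H = 0.427 × 641 = 273.7 kJ, so Q_C = Q_H − W = 367.3 kJ.
Entropy balance on the reservoirs: −Q_H/T_H = -0.9565 kJ/K, +Q_C/T_C = 1.165 kJ/K.
ΔS_univ = −Q_H/T_H + Q_C/T_C = 0.2090 kJ/K (> 0, since η = 0.427 < η_Carnot = 0.530).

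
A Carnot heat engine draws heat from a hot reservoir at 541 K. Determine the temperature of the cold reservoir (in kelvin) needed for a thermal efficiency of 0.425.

T_C ≈ 311 K

From η = 1 − T_C/T_H, T_C = T_H·(1 − η) = 541.00 × (1 − 0.425) = 311 K.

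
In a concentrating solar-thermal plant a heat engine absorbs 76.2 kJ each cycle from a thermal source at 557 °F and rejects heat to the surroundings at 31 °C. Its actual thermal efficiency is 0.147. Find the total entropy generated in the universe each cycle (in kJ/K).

ΔS_univ ≈ 0.07879 kJ/K

T_H = 557 °F → (557 − 32) × 5/9 = 291.67 °C = 564.82 K.
T_C = 31 °C → 31 + 273.15 = 304.15 K.
W = η·Q_H = 0.147 × 76.2 = 11.20 kJ, so Q_C = Q_H − W = 65.00 kJ.
Entropy balance on the reservoirs: −Q_H/T_H = -0.1349 kJ/K, +Q_C/T_C = 0.2137 kJ/K.
ΔS_univ = −Q_H/T_H + Q_C/T_C = 0.07879 kJ/K (> 0, since η = 0.147 < η_Carnot = 0.462).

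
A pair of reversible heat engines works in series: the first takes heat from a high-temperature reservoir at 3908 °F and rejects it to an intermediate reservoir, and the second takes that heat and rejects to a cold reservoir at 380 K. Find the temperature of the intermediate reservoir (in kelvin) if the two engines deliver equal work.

T_H = 3908 °F → (3908 − 32) × 5/9 = 2153.33 °C = 2426.48 K.
For reversible stages Q_m = Q_H·(T_m/T_H). Setting W₁ = Q_H(1 − T_m/T_H) equal to W₂ = Q_m(1 − T_C/T_m) = Q_H·(T_m − T_C)/T_H gives T_H − T_m = T_m − T_C, so T_m = (T_H + T_C)/2 = (2426.48 + 380.00)/2 = 1400 K.

T_m ≈ 1400 K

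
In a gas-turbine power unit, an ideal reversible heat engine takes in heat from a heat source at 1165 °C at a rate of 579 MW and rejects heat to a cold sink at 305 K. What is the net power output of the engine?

T_H = 1165 °C → 1165 + 273.15 = 1438.15 K.
The Carnot efficiency is η = 1 − T_C/T_H = 1 − 305.00/1438.15 = 0.7879.
W = η·Q_H = 0.7879 × 579 = 456 MW.

Ẇ ≈ 456 MW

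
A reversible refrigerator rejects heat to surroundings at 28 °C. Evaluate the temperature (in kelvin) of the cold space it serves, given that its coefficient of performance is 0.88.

T_C ≈ 141 K

T_H = 28 °C → 28 + 273.15 = 301.15 K.
COP_R = T_C/(T_H − T_C) ⇒ T_C = T_H·COP_R/(1 + COP_R) = 301.15 × 0.88/(1 + 0.88) = 141 K.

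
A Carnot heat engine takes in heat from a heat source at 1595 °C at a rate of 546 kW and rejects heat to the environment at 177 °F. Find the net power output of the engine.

Ẇ ≈ 443 kW

T_H = 1595 °C → 1595 + 273.15 = 1868.15 K.
T_C = 177 °F → (177 − 32) × 5/9 = 80.56 °C = 353.71 K.
The Carnot efficiency is η = 1 − T_C/T_H = 1 − 353.71/1868.15 = 0.8107.
W = η·Q_H = 0.8107 × 546 = 443 kW.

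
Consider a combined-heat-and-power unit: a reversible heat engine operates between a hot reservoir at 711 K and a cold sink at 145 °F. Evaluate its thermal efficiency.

T_C = 145 °F → (145 − 32) × 5/9 = 62.78 °C = 335.93 K.
Since the cycle is reversible, η = 1 − T_C/T_H = 1 − 335.93/711.00 = 0.5275.

η ≈ 0.5275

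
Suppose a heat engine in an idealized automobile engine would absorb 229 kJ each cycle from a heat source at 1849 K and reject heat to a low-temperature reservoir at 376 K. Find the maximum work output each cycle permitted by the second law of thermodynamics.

The upper bound on efficiency is η_max = 1 − T_C/T_H = 1 − 376.00/1849.00 = 0.7966.
W_max = η_max · Q_H = 0.7966 × 229 = 182 kJ.

W_max ≈ 182 kJ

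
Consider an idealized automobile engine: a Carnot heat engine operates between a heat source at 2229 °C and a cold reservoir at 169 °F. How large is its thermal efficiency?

η ≈ 0.860

T_H = 2229 °C → 2229 + 273.15 = 2502.15 K.
T_C = 169 °F → (169 − 32) × 5/9 = 76.11 °C = 349.26 K.
The Carnot efficiency is η = 1 − T_C/T_H = 1 − 349.26/2502.15 = 0.860.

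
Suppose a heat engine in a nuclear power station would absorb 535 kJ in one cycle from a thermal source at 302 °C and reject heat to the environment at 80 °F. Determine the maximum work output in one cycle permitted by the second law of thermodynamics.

T_H = 302 °C → 302 + 273.15 = 575.15 K.
T_C = 80 °F → (80 − 32) × 5/9 = 26.67 °C = 299.82 K.
No engine can exceed the Carnot limit: η_max = 1 − T_C/T_H = 1 − 299.82/575.15 = 0.4787.
W_max = η_max · Q_H = 0.4787 × 535 = 256 kJ.

W_max ≈ 256 kJ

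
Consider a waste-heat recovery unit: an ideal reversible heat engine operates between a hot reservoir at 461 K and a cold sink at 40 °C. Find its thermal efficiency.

η ≈ 0.3207

T_C = 40 °C → 40 + 273.15 = 313.15 K.
Since the cycle is reversible, η = 1 − T_C/T_H = 1 − 313.15/461.00 = 0.3207.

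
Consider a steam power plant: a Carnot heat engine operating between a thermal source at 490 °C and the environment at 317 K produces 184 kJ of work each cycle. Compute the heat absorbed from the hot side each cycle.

T_H = 490 °C → 490 + 273.15 = 763.15 K.
Since the cycle is reversible, η = 1 − T_C/T_H = 1 − 317.00/763.15 = 0.5846.
Q_H = W/η = 184/0.5846 = 314.7 kJ.

Q_H ≈ 314.7 kJ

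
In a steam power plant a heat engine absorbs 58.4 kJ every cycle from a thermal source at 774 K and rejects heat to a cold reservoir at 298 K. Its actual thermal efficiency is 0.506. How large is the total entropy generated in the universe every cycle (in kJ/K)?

W = η·Q_H = 0.506 × 58.4 = 29.55 kJ, so Q_C = Q_H − W = 28.85 kJ.
Reservoir entropy changes: ΔS_H = −Q_H/T_H = −58.4/774.00 = -0.07545 kJ/K and ΔS_C = +Q_C/T_C = 28.85/298.00 = 0.09681 kJ/K.
ΔS_univ = −Q_H/T_H + Q_C/T_C = 0.0214 kJ/K (> 0, since η = 0.506 < η_Carnot = 0.615).

ΔS_univ ≈ 0.0214 kJ/K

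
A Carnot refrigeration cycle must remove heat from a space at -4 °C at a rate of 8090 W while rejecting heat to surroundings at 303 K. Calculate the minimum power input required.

Ẇ_in ≈ 1020 W

T_C = -4 °C → -4 + 273.15 = 269.15 K.
Carnot COP: COP_R = T_C/(T_H − T_C) = 269.15/33.85 = 7.9513.
W = Q_C/COP_R = 8090/7.9513 = 1020 W.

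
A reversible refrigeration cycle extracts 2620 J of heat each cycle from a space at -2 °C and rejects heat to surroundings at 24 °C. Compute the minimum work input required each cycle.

T_H = 24 °C → 24 + 273.15 = 297.15 K.
T_C = -2 °C → -2 + 273.15 = 271.15 K.
Carnot COP: COP_R = T_C/(T_H − T_C) = 271.15/26.00 = 10.4288.
W = Q_C/COP_R = 2620/10.4288 = 251 J.

W_in ≈ 251 J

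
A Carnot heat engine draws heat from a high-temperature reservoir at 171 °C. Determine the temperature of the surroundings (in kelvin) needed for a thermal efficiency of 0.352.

T_C ≈ 288 K

T_H = 171 °C → 171 + 273.15 = 444.15 K.
From η = 1 − T_C/T_H, T_C = T_H·(1 − η) = 444.15 × (1 − 0.352) = 288 K.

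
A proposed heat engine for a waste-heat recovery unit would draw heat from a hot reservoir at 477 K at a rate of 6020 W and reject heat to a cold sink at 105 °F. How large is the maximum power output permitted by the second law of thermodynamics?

T_C = 105 °F → (105 − 32) × 5/9 = 40.56 °C = 313.71 K.
By the Carnot theorem, η_max = 1 − T_C/T_H = 1 − 313.71/477.00 = 0.3423.
W_max = η_max · Q_H = 0.3423 × 6020 = 2060 W.

Ẇ_max ≈ 2060 W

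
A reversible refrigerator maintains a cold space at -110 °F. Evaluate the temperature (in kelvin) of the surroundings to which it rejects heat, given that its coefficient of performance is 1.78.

T_H ≈ 303.4 K

T_C = -110 °F → (-110 − 32) × 5/9 = -78.89 °C = 194.26 K.
COP_R = T_C/(T_H − T_C) ⇒ T_H = T_C·(1 + 1/COP_R) = 194.26 × (1 + 1/1.78) = 303.4 K.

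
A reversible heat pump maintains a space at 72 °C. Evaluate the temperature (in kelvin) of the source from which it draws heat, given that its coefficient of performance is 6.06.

T_H = 72 °C → 72 + 273.15 = 345.15 K.
COP_HP = T_H/(T_H − T_C) ⇒ T_C = T_H·(COP_HP − 1)/COP_HP = 345.15 × (6.06 − 1)/6.06 = 288.2 K.

T_C ≈ 288.2 K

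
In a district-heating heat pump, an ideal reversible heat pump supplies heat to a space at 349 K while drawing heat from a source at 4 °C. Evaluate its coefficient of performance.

T_C = 4 °C → 4 + 273.15 = 277.15 K.
COP_HP = T_H/(T_H − T_C) = 349.00/(349.00 − 277.15) = 4.86.

COP_HP ≈ 4.86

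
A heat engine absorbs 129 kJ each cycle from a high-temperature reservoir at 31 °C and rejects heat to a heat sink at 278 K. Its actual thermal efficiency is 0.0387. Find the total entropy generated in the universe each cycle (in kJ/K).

T_H = 31 °C → 31 + 273.15 = 304.15 K.
W = η·Q_H = 0.0387 × 129 = 4.992 kJ, so Q_C = Q_H − W = 124.0 kJ.
Reservoir entropy changes: ΔS_H = −Q_H/T_H = −129/304.15 = -0.4241 kJ/K and ΔS_C = +Q_C/T_C = 124.0/278.00 = 0.4461 kJ/K.
ΔS_univ = −Q_H/T_H + Q_C/T_C = 0.0219 kJ/K (> 0, since η = 0.0387 < η_Carnot = 0.086).

ΔS_univ ≈ 0.0219 kJ/K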